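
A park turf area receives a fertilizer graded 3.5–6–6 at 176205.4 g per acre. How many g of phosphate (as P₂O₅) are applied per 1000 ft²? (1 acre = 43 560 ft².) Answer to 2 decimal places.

242.71 g P₂O₅ per thousand sq ft

P₂O₅ per acre = 176205.4 × 6% = 10572.3 g.
Convert to per 1000 ft²: 10572.3 × 0.0229568 = 242.707 g.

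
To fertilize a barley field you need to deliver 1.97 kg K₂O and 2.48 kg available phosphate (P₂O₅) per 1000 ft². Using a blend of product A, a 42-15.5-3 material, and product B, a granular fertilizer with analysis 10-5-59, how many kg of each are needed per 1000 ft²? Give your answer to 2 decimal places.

15.17 kg product A, 2.57 kg product B

With a, b = kg per 1000 ft² of product A and product B:
K₂O: 0.03·a + 0.59·b = 1.97
P₂O₅: 0.155·a + 0.05·b = 2.48
Eliminate b: (row1) − 0.59/0.05·(row2) → -1.799·a = -27.294, so a = 15.1718.
Then b = (2.48 − 0.155·15.1718) / 0.05 = 2.56754.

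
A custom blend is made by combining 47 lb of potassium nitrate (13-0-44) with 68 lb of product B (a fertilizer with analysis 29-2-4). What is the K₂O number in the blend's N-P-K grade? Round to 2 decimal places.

Total mass = 47 + 68 = 115 lb.
K₂O mass = 44%×47 + 4%×68 = 23.4 lb.
% K₂O = 23.4 / 115 = 20.3478%.

20.35% K₂O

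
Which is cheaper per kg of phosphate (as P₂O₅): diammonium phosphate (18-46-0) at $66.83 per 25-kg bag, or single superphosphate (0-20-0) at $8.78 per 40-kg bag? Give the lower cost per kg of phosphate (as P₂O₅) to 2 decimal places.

$1.10 per kg P₂O₅ (single superphosphate)

diammonium phosphate: P₂O₅ per bag = 25 × 46% = 11.5 kg; cost = 66.83 / 11.5 = $5.8113/kg P₂O₅.
single superphosphate: P₂O₅ per bag = 40 × 20% = 8 kg; cost = 8.78 / 8 = $1.0975/kg P₂O₅.
single superphosphate is cheaper.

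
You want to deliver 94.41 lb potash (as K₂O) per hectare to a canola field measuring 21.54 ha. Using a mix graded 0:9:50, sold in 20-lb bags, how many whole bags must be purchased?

204 bags

Product per hectare = 94.41 / 50% = 188.82 lb.
Total product = 188.82 × 21.54 = 4067.18 lb.
Bags = ⌈4067.18 / 20⌉ = 204.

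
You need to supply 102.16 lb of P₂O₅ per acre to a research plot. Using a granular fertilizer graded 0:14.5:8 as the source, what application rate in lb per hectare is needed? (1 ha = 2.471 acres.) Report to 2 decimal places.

Product per acre = 102.16 / 14.5% = 704.552 lb.
Convert to per hectare: 704.552 × 2.471 = 1740.947 lb.

1740.95 lb of product per hectare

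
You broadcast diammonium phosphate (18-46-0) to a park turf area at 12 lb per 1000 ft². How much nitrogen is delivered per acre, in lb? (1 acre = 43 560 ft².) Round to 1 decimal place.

nitrogen per 1000 ft² = 12 × 18% = 2.16 lb.
Convert to per acre: 2.16 × 43.56 = 94.0896 lb.

94.1 lb N per acre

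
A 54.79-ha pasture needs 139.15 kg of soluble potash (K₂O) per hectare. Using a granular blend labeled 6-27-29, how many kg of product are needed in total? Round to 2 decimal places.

26289.75 kg

Product per hectare = 139.15 / 29% = 479.828 kg.
Total product = 479.828 × 54.79 = 26289.753 kg.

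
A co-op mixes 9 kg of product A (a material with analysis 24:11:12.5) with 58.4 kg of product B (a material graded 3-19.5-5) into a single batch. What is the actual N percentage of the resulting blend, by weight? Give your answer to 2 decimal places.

Total mass = 9 + 58.4 = 67.4 kg.
N mass = 24%×9 + 3%×58.4 = 3.912 kg.
% N = 3.912 / 67.4 = 5.80415%.

5.80% N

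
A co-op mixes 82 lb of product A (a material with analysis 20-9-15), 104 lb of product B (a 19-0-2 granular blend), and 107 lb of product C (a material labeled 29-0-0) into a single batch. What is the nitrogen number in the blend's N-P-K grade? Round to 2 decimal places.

Total mass = 82 + 104 + 107 = 293 lb.
N mass = 20%×82 + 19%×104 + 29%×107 = 67.19 lb.
% N = 67.19 / 293 = 22.9317%.

22.93% N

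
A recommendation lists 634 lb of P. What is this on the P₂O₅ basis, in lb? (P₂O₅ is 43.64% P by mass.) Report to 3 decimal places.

P₂O₅ = 634 / 0.4364 = 1452.7956 lb.

1452.796 lb P₂O₅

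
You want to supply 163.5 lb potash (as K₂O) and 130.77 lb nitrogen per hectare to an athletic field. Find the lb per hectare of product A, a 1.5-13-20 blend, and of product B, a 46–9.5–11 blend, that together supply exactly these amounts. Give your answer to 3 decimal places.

673.219 lb product A, 262.330 lb product B

With a, b = lb per hectare of product A and product B:
K₂O: 0.2·a + 0.11·b = 163.5
N: 0.015·a + 0.46·b = 130.77
Eliminate a: (row1) − 0.2/0.015·(row2) → -6.02333·b = -1580.1, so b = 262.3298.
Back-substitute: a = (163.5 − 0.11·262.3298) / 0.2 = 673.2186.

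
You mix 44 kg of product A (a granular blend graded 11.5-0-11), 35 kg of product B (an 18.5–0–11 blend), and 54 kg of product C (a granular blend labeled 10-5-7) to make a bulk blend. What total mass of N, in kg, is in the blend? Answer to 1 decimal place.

16.9 kg N

N mass = 11.5%×44 + 18.5%×35 + 10%×54 = 16.935 kg.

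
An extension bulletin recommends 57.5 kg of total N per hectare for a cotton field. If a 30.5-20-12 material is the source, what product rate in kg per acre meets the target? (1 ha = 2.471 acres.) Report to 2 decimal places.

76.29 kg of product per acre

Product per hectare = 57.5 / 30.5% = 188.525 kg.
Convert to per acre: 188.525 × 0.404694 = 76.2949 kg.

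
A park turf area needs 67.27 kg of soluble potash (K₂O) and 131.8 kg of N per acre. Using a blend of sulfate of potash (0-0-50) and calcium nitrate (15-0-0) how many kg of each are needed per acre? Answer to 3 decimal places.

134.540 kg sulfate of potash, 878.667 kg calcium nitrate

Per-acre balance (a = sulfate of potash, b = calcium nitrate):
K₂O: 0.5·a + 0·b = 67.27
N: 0·a + 0.15·b = 131.8
Solving simultaneously: a = 134.54, b = 878.6667.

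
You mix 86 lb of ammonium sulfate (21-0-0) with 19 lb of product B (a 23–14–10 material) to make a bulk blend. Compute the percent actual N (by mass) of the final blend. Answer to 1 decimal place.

Total mass = 86 + 19 = 105 lb.
N mass = 21%×86 + 23%×19 = 22.43 lb.
% N = 22.43 / 105 = 21.3619%.

21.4% N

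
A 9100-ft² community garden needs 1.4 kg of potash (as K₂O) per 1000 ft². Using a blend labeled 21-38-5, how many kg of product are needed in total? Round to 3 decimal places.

254.800 kg

Product per 1000 ft² = 1.4 / 5% = 28 kg.
Total product = 28 × 9100 / 1000 = 254.8 kg.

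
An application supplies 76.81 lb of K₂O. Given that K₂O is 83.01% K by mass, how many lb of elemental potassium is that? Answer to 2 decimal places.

63.76 lb K

K = 76.81 × 0.8301 = 63.75998 lb.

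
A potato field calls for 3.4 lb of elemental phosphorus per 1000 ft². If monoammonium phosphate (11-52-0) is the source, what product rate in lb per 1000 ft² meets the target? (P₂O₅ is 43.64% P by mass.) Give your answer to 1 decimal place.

As P₂O₅: 3.4 / 0.4364 = 7.79102 lb per 1000 ft².
Product per 1000 ft² = 7.79102 / 52% = 14.9827 lb.

15.0 lb of product per thousand sq ft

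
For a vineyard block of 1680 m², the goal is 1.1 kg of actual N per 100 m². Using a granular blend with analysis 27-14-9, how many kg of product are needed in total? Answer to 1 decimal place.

68.4 kg

Product per 100 m² = 1.1 / 27% = 4.07407 kg.
Total product = 4.07407 × 1680 / 100 = 68.4444 kg.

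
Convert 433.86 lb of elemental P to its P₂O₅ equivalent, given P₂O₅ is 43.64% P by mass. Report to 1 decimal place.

994.2 lb P₂O₅

P₂O₅ = 433.86 / 0.4364 = 994.18 lb.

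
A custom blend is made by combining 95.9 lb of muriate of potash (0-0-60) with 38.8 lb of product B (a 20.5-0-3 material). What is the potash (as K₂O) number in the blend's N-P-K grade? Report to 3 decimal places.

Total mass = 95.9 + 38.8 = 134.7 lb.
K₂O mass = 60%×95.9 + 3%×38.8 = 58.704 lb.
% K₂O = 58.704 / 134.7 = 43.5813%.

43.581% K₂O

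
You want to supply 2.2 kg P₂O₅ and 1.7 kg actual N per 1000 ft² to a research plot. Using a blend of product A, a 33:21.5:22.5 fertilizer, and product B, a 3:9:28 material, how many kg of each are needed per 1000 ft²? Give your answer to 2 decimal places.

3.74 kg product A, 15.51 kg product B

Let a = kg of product A, b = kg of product B (per 1000 ft²).
P₂O₅: 0.215·a + 0.09·b = 2.2
N: 0.33·a + 0.03·b = 1.7
Eliminate a: (row1) − 0.215/0.33·(row2) → 0.0704545·b = 1.09242, so b = 15.5054.
Back-substitute: a = (2.2 − 0.09·15.5054) / 0.215 = 3.74194.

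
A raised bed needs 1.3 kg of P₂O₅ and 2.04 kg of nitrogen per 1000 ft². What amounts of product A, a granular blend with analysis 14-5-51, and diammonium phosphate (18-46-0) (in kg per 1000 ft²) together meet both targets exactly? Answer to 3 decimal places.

12.715 kg product A, 1.444 kg diammonium phosphate

Per-1000 ft² balance (a = product A, b = diammonium phosphate):
P₂O₅: 0.05·a + 0.46·b = 1.3
N: 0.14·a + 0.18·b = 2.04
Eliminate b: (row1) − 0.46/0.18·(row2) → -0.307778·a = -3.91333, so a = 12.7148.
Then b = (2.04 − 0.14·12.7148) / 0.18 = 1.44404.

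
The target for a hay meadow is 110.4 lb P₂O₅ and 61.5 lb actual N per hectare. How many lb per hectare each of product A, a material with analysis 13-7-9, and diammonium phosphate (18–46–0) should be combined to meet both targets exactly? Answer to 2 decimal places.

With a, b = lb per hectare of product A and diammonium phosphate:
P₂O₅: 0.07·a + 0.46·b = 110.4
N: 0.13·a + 0.18·b = 61.5
Eliminate b: (row1) − 0.46/0.18·(row2) → -0.262222·a = -46.7667, so a = 178.347.
Then b = (61.5 − 0.13·178.347) / 0.18 = 212.8602.

178.35 lb product A, 212.86 lb diammonium phosphate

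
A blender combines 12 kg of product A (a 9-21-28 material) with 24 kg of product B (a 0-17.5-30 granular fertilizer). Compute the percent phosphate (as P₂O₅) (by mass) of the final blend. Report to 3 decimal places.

Total mass = 12 + 24 = 36 kg.
P₂O₅ mass = 21%×12 + 17.5%×24 = 6.72 kg.
% P₂O₅ = 6.72 / 36 = 18.6667%.

18.667% P₂O₅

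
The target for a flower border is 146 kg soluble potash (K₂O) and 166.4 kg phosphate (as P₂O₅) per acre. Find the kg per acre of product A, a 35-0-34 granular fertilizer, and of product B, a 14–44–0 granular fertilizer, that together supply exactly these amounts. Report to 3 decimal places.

429.412 kg product A, 378.182 kg product B

Let a = kg of product A, b = kg of product B (per acre).
K₂O: 0.34·a + 0·b = 146
P₂O₅: 0·a + 0.44·b = 166.4
Solving simultaneously: a = 429.4118, b = 378.1818.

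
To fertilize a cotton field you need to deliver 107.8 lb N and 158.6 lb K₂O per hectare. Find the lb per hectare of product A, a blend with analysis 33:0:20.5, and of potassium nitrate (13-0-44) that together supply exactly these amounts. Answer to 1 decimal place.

Let a = lb of product A, b = lb of potassium nitrate (per hectare).
N: 0.33·a + 0.13·b = 107.8
K₂O: 0.205·a + 0.44·b = 158.6
Solving simultaneously: a = 226.183, b = 255.074.

226.2 lb product A, 255.1 lb potassium nitrate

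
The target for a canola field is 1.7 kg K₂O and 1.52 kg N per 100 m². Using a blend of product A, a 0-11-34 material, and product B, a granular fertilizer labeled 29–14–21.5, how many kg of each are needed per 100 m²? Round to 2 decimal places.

Let a = kg of product A, b = kg of product B (per 100 m²).
K₂O: 0.34·a + 0.215·b = 1.7
N: 0·a + 0.29·b = 1.52
Solving simultaneously: a = 1.6856, b = 5.24138.

1.69 kg product A, 5.24 kg product B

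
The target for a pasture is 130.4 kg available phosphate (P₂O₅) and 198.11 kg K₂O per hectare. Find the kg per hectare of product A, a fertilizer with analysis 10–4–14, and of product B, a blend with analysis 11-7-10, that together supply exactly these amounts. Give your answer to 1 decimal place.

142.7 kg product A, 1781.3 kg product B

With a, b = kg per hectare of product A and product B:
P₂O₅: 0.04·a + 0.07·b = 130.4
K₂O: 0.14·a + 0.1·b = 198.11
From row1: a = (130.4 − 0.07·b) / 0.04.
Into row2: 0.14·(130.4 − 0.07·b)/0.04 + 0.1·b = 198.11 → b = 1781.31, a = 142.707.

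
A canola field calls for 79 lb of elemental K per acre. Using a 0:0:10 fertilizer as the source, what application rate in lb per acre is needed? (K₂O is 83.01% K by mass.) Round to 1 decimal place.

As K₂O: 79 / 0.8301 = 95.1693 lb per acre.
Product per acre = 95.1693 / 10% = 951.693 lb.

951.7 lb of product per acre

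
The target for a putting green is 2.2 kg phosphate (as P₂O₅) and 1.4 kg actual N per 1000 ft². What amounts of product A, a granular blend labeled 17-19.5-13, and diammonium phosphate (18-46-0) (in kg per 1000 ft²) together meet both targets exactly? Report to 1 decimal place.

With a, b = kg per 1000 ft² of product A and diammonium phosphate:
P₂O₅: 0.195·a + 0.46·b = 2.2
N: 0.17·a + 0.18·b = 1.4
From row1: a = (2.2 − 0.46·b) / 0.195.
Into row2: 0.17·(2.2 − 0.46·b)/0.195 + 0.18·b = 1.4 → b = 2.34339, a = 5.75406.

5.8 kg product A, 2.3 kg diammonium phosphate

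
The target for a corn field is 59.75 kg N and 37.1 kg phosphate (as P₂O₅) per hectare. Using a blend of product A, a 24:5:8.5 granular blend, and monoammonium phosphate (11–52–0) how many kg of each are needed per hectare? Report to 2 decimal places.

With a, b = kg per hectare of product A and monoammonium phosphate:
N: 0.24·a + 0.11·b = 59.75
P₂O₅: 0.05·a + 0.52·b = 37.1
Solving simultaneously: a = 226.228, b = 49.5935.

226.23 kg product A, 49.59 kg monoammonium phosphate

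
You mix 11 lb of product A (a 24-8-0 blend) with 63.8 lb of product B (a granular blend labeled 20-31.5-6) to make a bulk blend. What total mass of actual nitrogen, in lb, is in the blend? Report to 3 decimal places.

15.400 lb N

N mass = 24%×11 + 20%×63.8 = 15.4 lb.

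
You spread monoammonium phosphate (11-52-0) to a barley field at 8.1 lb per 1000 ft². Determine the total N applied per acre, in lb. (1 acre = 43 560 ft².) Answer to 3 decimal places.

nitrogen per 1000 ft² = 8.1 × 11% = 0.891 lb.
Convert to per acre: 0.891 × 43.56 = 38.81196 lb.

38.812 lb N per acre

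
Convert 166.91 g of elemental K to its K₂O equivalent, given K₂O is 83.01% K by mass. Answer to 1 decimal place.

K₂O = 166.91 / 0.8301 = 201.072 g.

201.1 g K₂O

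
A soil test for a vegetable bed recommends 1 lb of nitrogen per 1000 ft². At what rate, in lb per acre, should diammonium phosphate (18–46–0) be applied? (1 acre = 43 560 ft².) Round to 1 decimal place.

242.0 lb of product per acre

Product per 1000 ft² = 1 / 18% = 5.55556 lb.
Convert to per acre: 5.55556 × 43.56 = 242 lb.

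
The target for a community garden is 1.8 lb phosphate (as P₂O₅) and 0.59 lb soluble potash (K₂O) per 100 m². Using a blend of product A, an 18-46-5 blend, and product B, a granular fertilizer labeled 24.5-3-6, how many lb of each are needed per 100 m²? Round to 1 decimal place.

Let a = lb of product A, b = lb of product B (per 100 m²).
P₂O₅: 0.46·a + 0.03·b = 1.8
K₂O: 0.05·a + 0.06·b = 0.59
Solving simultaneously: a = 3.45977, b = 6.95019.

3.5 lb product A, 7.0 lb product B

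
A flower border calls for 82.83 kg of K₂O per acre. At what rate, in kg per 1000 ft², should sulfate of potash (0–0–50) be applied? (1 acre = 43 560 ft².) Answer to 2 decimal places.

Product per acre = 82.83 / 50% = 165.66 kg.
Convert to per 1000 ft²: 165.66 × 0.0229568 = 3.80303 kg.

3.80 kg of product per thousand sq ft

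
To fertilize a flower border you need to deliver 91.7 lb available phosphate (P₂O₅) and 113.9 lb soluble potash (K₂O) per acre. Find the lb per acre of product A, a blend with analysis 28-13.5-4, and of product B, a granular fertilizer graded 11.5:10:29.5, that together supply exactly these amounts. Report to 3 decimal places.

437.167 lb product A, 326.825 lb product B

With a, b = lb per acre of product A and product B:
P₂O₅: 0.135·a + 0.1·b = 91.7
K₂O: 0.04·a + 0.295·b = 113.9
Eliminate a: (row1) − 0.135/0.04·(row2) → -0.895625·b = -292.713, so b = 326.8248.
Back-substitute: a = (91.7 − 0.1·326.8248) / 0.135 = 437.1668.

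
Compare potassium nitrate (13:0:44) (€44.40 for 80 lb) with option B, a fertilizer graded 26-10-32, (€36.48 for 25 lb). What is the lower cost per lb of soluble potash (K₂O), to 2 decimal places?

€1.26 per lb K₂O (potassium nitrate)

potassium nitrate: K₂O per bag = 80 × 44% = 35.2 lb; cost = 44.40 / 35.2 = €1.2614/lb K₂O.
option B: K₂O per bag = 25 × 32% = 8 lb; cost = 36.48 / 8 = €4.5600/lb K₂O.
potassium nitrate is cheaper.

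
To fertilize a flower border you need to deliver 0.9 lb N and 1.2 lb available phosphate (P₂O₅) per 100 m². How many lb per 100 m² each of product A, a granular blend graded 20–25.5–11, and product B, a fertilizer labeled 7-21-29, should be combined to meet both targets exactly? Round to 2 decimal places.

With a, b = lb per 100 m² of product A and product B:
N: 0.2·a + 0.07·b = 0.9
P₂O₅: 0.255·a + 0.21·b = 1.2
From row1: a = (0.9 − 0.07·b) / 0.2.
Into row2: 0.255·(0.9 − 0.07·b)/0.2 + 0.21·b = 1.2 → b = 0.434783, a = 4.34783.

4.35 lb product A, 0.43 lb product B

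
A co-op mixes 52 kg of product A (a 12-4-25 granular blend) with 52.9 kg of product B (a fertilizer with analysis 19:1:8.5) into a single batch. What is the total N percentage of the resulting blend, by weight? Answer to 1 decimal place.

Total mass = 52 + 52.9 = 104.9 kg.
N mass = 12%×52 + 19%×52.9 = 16.291 kg.
% N = 16.291 / 104.9 = 15.53%.

15.5% N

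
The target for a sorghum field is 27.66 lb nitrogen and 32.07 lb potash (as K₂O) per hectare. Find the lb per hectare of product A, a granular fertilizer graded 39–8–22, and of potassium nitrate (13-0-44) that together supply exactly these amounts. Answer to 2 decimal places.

55.95 lb product A, 44.91 lb potassium nitrate

With a, b = lb per hectare of product A and potassium nitrate:
N: 0.39·a + 0.13·b = 27.66
K₂O: 0.22·a + 0.44·b = 32.07
Eliminate a: (row1) − 0.39/0.22·(row2) → -0.65·b = -29.1914, so b = 44.9098.
Back-substitute: a = (27.66 − 0.13·44.9098) / 0.39 = 55.9531.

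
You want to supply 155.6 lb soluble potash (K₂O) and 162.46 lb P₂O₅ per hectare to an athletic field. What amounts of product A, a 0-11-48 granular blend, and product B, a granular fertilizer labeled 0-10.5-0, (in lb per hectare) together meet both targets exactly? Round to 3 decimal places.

324.167 lb product A, 1207.635 lb product B

With a, b = lb per hectare of product A and product B:
K₂O: 0.48·a + 0·b = 155.6
P₂O₅: 0.11·a + 0.105·b = 162.46
Eliminate a: (row1) − 0.48/0.11·(row2) → -0.458182·b = -553.316, so b = 1207.6349.
Back-substitute: a = (155.6 − 0·1207.6349) / 0.48 = 324.1667.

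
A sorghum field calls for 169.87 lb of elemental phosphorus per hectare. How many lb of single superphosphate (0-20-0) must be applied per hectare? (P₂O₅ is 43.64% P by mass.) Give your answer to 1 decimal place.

As P₂O₅: 169.87 / 0.4364 = 389.253 lb per hectare.
Product per hectare = 389.253 / 20% = 1946.26 lb.

1946.3 lb of product per hectare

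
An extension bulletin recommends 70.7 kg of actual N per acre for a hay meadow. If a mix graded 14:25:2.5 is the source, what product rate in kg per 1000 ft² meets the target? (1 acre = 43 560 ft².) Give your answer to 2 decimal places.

11.59 kg of product per thousand sq ft

Product per acre = 70.7 / 14% = 505 kg.
Convert to per 1000 ft²: 505 × 0.0229568 = 11.5932 kg.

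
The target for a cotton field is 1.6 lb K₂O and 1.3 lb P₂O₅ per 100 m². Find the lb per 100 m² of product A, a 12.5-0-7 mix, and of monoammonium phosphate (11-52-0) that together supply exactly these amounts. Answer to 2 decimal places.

With a, b = lb per 100 m² of product A and monoammonium phosphate:
K₂O: 0.07·a + 0·b = 1.6
P₂O₅: 0·a + 0.52·b = 1.3
Solving simultaneously: a = 22.8571, b = 2.5.

22.86 lb product A, 2.50 lb monoammonium phosphate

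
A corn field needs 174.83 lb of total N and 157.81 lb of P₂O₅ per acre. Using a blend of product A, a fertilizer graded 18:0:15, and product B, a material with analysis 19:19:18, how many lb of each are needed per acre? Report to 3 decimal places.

94.556 lb product A, 830.579 lb product B

Let a = lb of product A, b = lb of product B (per acre).
N: 0.18·a + 0.19·b = 174.83
P₂O₅: 0·a + 0.19·b = 157.81
Solving simultaneously: a = 94.5556, b = 830.5789.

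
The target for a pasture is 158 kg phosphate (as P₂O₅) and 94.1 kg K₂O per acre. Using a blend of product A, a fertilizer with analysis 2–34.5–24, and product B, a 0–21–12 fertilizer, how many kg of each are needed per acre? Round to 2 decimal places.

Let a = kg of product A, b = kg of product B (per acre).
P₂O₅: 0.345·a + 0.21·b = 158
K₂O: 0.24·a + 0.12·b = 94.1
Eliminate b: (row1) − 0.21/0.12·(row2) → -0.075·a = -6.675, so a = 89.
Then b = (94.1 − 0.24·89) / 0.12 = 606.167.

89.00 kg product A, 606.17 kg product B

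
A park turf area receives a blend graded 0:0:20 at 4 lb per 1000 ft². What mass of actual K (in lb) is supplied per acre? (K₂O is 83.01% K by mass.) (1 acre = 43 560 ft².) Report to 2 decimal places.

28.93 lb K per acre

K₂O per 1000 ft² = 4 × 20% = 0.8 lb.
Elemental K = 0.8 × 0.8301 = 0.66408 lb per 1000 ft².
Convert to per acre: 0.66408 × 43.56 = 28.9273 lb.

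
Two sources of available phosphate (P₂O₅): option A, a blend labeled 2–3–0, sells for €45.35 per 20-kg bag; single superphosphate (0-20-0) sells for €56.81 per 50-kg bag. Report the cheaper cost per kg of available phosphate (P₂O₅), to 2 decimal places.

option A: P₂O₅ per bag = 20 × 3% = 0.6 kg; cost = 45.35 / 0.6 = €75.5833/kg P₂O₅.
single superphosphate: P₂O₅ per bag = 50 × 20% = 10 kg; cost = 56.81 / 10 = €5.6810/kg P₂O₅.
single superphosphate is cheaper.

€5.68 per kg P₂O₅ (single superphosphate)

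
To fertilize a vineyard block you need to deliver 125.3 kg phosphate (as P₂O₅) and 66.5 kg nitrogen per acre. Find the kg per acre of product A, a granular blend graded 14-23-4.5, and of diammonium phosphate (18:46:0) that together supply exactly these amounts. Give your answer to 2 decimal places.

Let a = kg of product A, b = kg of diammonium phosphate (per acre).
P₂O₅: 0.23·a + 0.46·b = 125.3
N: 0.14·a + 0.18·b = 66.5
Eliminate b: (row1) − 0.46/0.18·(row2) → -0.127778·a = -44.6444, so a = 349.391.
Then b = (66.5 − 0.14·349.391) / 0.18 = 97.6957.

349.39 kg product A, 97.70 kg diammonium phosphate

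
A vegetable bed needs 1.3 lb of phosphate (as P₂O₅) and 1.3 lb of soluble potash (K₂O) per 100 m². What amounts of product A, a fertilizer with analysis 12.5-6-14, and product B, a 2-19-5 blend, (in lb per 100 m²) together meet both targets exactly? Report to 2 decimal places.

Per-100 m² balance (a = product A, b = product B):
P₂O₅: 0.06·a + 0.19·b = 1.3
K₂O: 0.14·a + 0.05·b = 1.3
Eliminate a: (row1) − 0.06/0.14·(row2) → 0.168571·b = 0.742857, so b = 4.40678.
Back-substitute: a = (1.3 − 0.19·4.40678) / 0.06 = 7.71186.

7.71 lb product A, 4.41 lb product B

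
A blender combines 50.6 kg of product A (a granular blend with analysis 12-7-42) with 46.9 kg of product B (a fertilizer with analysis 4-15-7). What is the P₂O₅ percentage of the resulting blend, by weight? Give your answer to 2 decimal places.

10.85% P₂O₅

Total mass = 50.6 + 46.9 = 97.5 kg.
P₂O₅ mass = 7%×50.6 + 15%×46.9 = 10.577 kg.
% P₂O₅ = 10.577 / 97.5 = 10.8482%.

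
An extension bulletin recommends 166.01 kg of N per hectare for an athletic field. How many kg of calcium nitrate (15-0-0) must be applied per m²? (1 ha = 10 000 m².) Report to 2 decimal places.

0.11 kg of product per sq m

Product per hectare = 166.01 / 15% = 1106.73 kg.
Convert to per m²: 1106.73 × 0.0001 = 0.110673 kg.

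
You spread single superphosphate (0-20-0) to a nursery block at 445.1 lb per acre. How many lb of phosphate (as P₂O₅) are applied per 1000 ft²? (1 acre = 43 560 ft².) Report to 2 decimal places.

2.04 lb P₂O₅ per thousand sq ft

P₂O₅ per acre = 445.1 × 20% = 89.02 lb.
Convert to per 1000 ft²: 89.02 × 0.0229568 = 2.04362 lb.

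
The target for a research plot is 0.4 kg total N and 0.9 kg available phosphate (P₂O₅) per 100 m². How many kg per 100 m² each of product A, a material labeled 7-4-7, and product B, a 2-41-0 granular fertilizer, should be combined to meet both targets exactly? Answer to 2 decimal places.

5.23 kg product A, 1.68 kg product B

With a, b = kg per 100 m² of product A and product B:
N: 0.07·a + 0.02·b = 0.4
P₂O₅: 0.04·a + 0.41·b = 0.9
From row1: a = (0.4 − 0.02·b) / 0.07.
Into row2: 0.04·(0.4 − 0.02·b)/0.07 + 0.41·b = 0.9 → b = 1.68459, a = 5.23297.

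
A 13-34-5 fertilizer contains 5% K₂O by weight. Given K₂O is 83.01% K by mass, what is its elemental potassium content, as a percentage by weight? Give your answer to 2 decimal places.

%K = 5 × 0.8301 = 4.1505%.

4.15% K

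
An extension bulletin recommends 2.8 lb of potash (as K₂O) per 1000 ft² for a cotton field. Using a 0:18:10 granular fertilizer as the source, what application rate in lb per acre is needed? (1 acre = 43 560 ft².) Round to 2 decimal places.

Product per 1000 ft² = 2.8 / 10% = 28 lb.
Convert to per acre: 28 × 43.56 = 1219.68 lb.

1219.68 lb of product per acre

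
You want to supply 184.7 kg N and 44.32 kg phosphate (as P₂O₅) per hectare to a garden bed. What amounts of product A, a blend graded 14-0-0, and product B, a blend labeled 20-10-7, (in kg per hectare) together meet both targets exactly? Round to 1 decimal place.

Per-hectare balance (a = product A, b = product B):
N: 0.14·a + 0.2·b = 184.7
P₂O₅: 0·a + 0.1·b = 44.32
Solving simultaneously: a = 686.143, b = 443.2.

686.1 kg product A, 443.2 kg product B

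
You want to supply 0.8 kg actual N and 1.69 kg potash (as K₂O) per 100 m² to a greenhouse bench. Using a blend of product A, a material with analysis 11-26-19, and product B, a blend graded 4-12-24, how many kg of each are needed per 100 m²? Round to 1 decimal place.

6.6 kg product A, 1.8 kg product B

Let a = kg of product A, b = kg of product B (per 100 m²).
N: 0.11·a + 0.04·b = 0.8
K₂O: 0.19·a + 0.24·b = 1.69
Solving simultaneously: a = 6.61702, b = 1.80319.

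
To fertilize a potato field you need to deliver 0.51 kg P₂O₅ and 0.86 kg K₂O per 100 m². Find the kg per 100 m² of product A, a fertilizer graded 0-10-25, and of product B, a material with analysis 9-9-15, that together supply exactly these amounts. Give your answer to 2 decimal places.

Per-100 m² balance (a = product A, b = product B):
P₂O₅: 0.1·a + 0.09·b = 0.51
K₂O: 0.25·a + 0.15·b = 0.86
Eliminate b: (row1) − 0.09/0.15·(row2) → -0.05·a = -0.006, so a = 0.12.
Then b = (0.86 − 0.25·0.12) / 0.15 = 5.53333.

0.12 kg product A, 5.53 kg product B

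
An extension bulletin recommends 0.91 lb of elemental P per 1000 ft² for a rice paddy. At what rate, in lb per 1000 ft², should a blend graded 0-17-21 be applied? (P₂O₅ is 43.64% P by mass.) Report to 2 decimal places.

As P₂O₅: 0.91 / 0.4364 = 2.08524 lb per 1000 ft².
Product per 1000 ft² = 2.08524 / 17% = 12.2661 lb.

12.27 lb of product per thousand sq ft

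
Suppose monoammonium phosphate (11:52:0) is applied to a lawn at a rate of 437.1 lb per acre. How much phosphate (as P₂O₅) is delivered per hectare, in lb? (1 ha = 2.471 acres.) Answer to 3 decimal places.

P₂O₅ per acre = 437.1 × 52% = 227.292 lb.
Convert to per hectare: 227.292 × 2.471 = 561.6385 lb.

561.639 lb P₂O₅ per hectare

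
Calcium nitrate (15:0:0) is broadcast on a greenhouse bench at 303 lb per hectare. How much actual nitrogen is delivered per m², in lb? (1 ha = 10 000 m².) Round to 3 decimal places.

0.005 lb N per sq m

nitrogen per hectare = 303 × 15% = 45.45 lb.
Convert to per m²: 45.45 × 0.0001 = 0.004545 lb.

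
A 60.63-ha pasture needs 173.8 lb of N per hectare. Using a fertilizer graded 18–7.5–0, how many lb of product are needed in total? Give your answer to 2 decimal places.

58541.63 lb

Product per hectare = 173.8 / 18% = 965.556 lb.
Total product = 965.556 × 60.63 = 58541.633 lb.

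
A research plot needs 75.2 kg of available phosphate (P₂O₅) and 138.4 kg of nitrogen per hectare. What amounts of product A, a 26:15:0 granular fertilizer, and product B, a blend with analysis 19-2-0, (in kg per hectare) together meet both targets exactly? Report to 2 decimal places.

Let a = kg of product A, b = kg of product B (per hectare).
P₂O₅: 0.15·a + 0.02·b = 75.2
N: 0.26·a + 0.19·b = 138.4
Eliminate b: (row1) − 0.02/0.19·(row2) → 0.122632·a = 60.6316, so a = 494.421.
Then b = (138.4 − 0.26·494.421) / 0.19 = 51.8455.

494.42 kg product A, 51.85 kg product B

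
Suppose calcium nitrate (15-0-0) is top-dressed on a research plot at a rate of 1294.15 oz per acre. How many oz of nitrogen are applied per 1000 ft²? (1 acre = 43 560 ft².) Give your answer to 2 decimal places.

nitrogen per acre = 1294.15 × 15% = 194.123 oz.
Convert to per 1000 ft²: 194.123 × 0.0229568 = 4.45644 oz.

4.46 oz N per thousand sq ft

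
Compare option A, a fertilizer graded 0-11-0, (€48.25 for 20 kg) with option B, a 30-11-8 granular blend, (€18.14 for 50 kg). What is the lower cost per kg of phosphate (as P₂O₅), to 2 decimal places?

€3.30 per kg P₂O₅ (option B)

option A: P₂O₅ per bag = 20 × 11% = 2.2 kg; cost = 48.25 / 2.2 = €21.9318/kg P₂O₅.
option B: P₂O₅ per bag = 50 × 11% = 5.5 kg; cost = 18.14 / 5.5 = €3.2982/kg P₂O₅.
option B is cheaper.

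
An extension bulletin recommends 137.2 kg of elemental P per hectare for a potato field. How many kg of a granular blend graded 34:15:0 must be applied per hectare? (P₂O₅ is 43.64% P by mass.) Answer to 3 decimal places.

As P₂O₅: 137.2 / 0.4364 = 314.39 kg per hectare.
Product per hectare = 314.39 / 15% = 2095.9364 kg.

2095.936 kg of product per hectare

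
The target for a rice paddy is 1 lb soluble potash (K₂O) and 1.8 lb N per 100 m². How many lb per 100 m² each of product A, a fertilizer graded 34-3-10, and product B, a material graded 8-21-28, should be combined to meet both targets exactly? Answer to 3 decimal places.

4.862 lb product A, 1.835 lb product B

Per-100 m² balance (a = product A, b = product B):
K₂O: 0.1·a + 0.28·b = 1
N: 0.34·a + 0.08·b = 1.8
Solving simultaneously: a = 4.86239, b = 1.83486.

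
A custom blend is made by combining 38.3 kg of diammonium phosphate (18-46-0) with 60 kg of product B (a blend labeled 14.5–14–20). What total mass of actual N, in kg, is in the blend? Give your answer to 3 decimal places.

N mass = 18%×38.3 + 14.5%×60 = 15.594 kg.

15.594 kg N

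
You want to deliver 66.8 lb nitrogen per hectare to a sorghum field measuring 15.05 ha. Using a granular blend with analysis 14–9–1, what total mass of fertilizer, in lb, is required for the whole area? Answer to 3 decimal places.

Product per hectare = 66.8 / 14% = 477.143 lb.
Total product = 477.143 × 15.05 = 7181 lb.

7181.000 lb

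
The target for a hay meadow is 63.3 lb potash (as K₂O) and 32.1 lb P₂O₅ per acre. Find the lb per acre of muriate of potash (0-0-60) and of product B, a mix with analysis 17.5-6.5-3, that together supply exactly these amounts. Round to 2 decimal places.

80.81 lb muriate of potash, 493.85 lb product B

Let a = lb of muriate of potash, b = lb of product B (per acre).
K₂O: 0.6·a + 0.03·b = 63.3
P₂O₅: 0·a + 0.065·b = 32.1
Solving simultaneously: a = 80.8077, b = 493.846.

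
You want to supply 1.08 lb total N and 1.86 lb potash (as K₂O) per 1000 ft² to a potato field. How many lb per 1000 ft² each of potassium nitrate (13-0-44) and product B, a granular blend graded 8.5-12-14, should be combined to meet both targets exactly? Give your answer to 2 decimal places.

0.36 lb potassium nitrate, 12.16 lb product B

Let a = lb of potassium nitrate, b = lb of product B (per 1000 ft²).
N: 0.13·a + 0.085·b = 1.08
K₂O: 0.44·a + 0.14·b = 1.86
Solving simultaneously: a = 0.359375, b = 12.1562.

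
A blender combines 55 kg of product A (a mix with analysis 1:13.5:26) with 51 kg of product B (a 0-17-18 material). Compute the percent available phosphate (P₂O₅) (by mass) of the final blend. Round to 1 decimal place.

15.2% P₂O₅

Total mass = 55 + 51 = 106 kg.
P₂O₅ mass = 13.5%×55 + 17%×51 = 16.095 kg.
% P₂O₅ = 16.095 / 106 = 15.184%.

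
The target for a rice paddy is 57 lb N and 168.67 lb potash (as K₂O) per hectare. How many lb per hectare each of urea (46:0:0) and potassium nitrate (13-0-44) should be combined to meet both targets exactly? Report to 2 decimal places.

Let a = lb of urea, b = lb of potassium nitrate (per hectare).
N: 0.46·a + 0.13·b = 57
K₂O: 0·a + 0.44·b = 168.67
Solving simultaneously: a = 15.5776, b = 383.341.

15.58 lb urea, 383.34 lb potassium nitrate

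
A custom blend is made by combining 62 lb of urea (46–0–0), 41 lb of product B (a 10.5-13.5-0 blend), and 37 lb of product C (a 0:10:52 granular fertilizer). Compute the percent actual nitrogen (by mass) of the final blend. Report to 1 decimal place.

23.4% N

Total mass = 62 + 41 + 37 = 140 lb.
N mass = 46%×62 + 10.5%×41 + 0%×37 = 32.825 lb.
% N = 32.825 / 140 = 23.4464%.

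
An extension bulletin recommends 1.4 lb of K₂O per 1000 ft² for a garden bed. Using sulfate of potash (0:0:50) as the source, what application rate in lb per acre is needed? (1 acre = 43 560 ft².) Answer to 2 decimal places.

121.97 lb of product per acre

Product per 1000 ft² = 1.4 / 50% = 2.8 lb.
Convert to per acre: 2.8 × 43.56 = 121.968 lb.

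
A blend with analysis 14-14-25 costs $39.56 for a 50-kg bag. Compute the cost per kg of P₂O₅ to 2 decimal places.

P₂O₅ in bag = 50 × 14% = 7 kg.
Cost per kg P₂O₅ = $39.56 / 7 = $5.6514.

$5.65 per kg P₂O₅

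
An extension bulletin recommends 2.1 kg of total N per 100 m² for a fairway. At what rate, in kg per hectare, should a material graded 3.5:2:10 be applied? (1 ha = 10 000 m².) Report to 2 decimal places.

6000.00 kg of product per hectare

Product per 100 m² = 2.1 / 3.5% = 60 kg.
Convert to per hectare: 60 × 100 = 6000 kg.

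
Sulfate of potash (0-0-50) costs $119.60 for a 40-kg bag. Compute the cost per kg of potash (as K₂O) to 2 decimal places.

$5.98 per kg K₂O

K₂O in bag = 40 × 50% = 20 kg.
Cost per kg K₂O = $119.60 / 20 = $5.9800.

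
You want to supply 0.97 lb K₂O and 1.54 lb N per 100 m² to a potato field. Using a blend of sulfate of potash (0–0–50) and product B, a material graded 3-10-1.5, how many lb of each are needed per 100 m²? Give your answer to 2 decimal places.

0.40 lb sulfate of potash, 51.33 lb product B

With a, b = lb per 100 m² of sulfate of potash and product B:
K₂O: 0.5·a + 0.015·b = 0.97
N: 0·a + 0.03·b = 1.54
Solving simultaneously: a = 0.4, b = 51.3333.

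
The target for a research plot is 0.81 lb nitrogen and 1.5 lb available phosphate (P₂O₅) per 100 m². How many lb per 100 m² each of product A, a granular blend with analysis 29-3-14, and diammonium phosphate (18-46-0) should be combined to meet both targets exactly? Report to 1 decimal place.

0.8 lb product A, 3.2 lb diammonium phosphate

With a, b = lb per 100 m² of product A and diammonium phosphate:
N: 0.29·a + 0.18·b = 0.81
P₂O₅: 0.03·a + 0.46·b = 1.5
From row1: a = (0.81 − 0.18·b) / 0.29.
Into row2: 0.03·(0.81 − 0.18·b)/0.29 + 0.46·b = 1.5 → b = 3.20859, a = 0.801563.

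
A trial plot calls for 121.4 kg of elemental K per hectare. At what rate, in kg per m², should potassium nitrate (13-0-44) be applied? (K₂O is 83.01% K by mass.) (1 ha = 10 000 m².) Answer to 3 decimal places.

As K₂O: 121.4 / 0.8301 = 146.247 kg per hectare.
Product per hectare = 146.247 / 44% = 332.381 kg.
Convert to per m²: 332.381 × 0.0001 = 0.0332381 kg.

0.033 kg of product per sq m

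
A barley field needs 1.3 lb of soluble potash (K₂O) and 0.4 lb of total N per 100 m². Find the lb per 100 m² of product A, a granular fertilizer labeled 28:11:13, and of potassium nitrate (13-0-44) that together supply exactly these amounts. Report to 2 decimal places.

0.07 lb product A, 2.94 lb potassium nitrate

With a, b = lb per 100 m² of product A and potassium nitrate:
K₂O: 0.13·a + 0.44·b = 1.3
N: 0.28·a + 0.13·b = 0.4
From row1: a = (1.3 − 0.44·b) / 0.13.
Into row2: 0.28·(1.3 − 0.44·b)/0.13 + 0.13·b = 0.4 → b = 2.93509, a = 0.0658514.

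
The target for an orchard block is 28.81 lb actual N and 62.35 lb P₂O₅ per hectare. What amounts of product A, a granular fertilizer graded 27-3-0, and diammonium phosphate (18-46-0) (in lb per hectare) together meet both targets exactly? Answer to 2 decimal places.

17.08 lb product A, 134.43 lb diammonium phosphate

Per-hectare balance (a = product A, b = diammonium phosphate):
N: 0.27·a + 0.18·b = 28.81
P₂O₅: 0.03·a + 0.46·b = 62.35
From row1: a = (28.81 − 0.18·b) / 0.27.
Into row2: 0.03·(28.81 − 0.18·b)/0.27 + 0.46·b = 62.35 → b = 134.429, a = 17.0842.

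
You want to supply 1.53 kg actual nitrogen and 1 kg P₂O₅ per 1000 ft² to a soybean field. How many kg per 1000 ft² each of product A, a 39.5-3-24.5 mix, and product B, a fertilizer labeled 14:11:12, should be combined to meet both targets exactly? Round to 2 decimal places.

Let a = kg of product A, b = kg of product B (per 1000 ft²).
N: 0.395·a + 0.14·b = 1.53
P₂O₅: 0.03·a + 0.11·b = 1
Eliminate b: (row1) − 0.14/0.11·(row2) → 0.356818·a = 0.257273, so a = 0.721019.
Then b = (1 − 0.03·0.721019) / 0.11 = 8.89427.

0.72 kg product A, 8.89 kg product B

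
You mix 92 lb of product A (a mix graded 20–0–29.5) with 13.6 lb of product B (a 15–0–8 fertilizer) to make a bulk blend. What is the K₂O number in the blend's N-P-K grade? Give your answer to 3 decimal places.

Total mass = 92 + 13.6 = 105.6 lb.
K₂O mass = 29.5%×92 + 8%×13.6 = 28.228 lb.
% K₂O = 28.228 / 105.6 = 26.7311%.

26.731% K₂O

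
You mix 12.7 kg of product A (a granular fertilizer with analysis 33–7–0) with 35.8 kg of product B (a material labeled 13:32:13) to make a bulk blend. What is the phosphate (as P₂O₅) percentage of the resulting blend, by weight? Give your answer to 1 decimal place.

25.5% P₂O₅

Total mass = 12.7 + 35.8 = 48.5 kg.
P₂O₅ mass = 7%×12.7 + 32%×35.8 = 12.345 kg.
% P₂O₅ = 12.345 / 48.5 = 25.4536%.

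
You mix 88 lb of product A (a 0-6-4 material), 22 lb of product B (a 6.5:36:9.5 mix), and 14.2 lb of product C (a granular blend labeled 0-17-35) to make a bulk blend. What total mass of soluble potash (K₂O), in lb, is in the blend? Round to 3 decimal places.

K₂O mass = 4%×88 + 9.5%×22 + 35%×14.2 = 10.58 lb.

10.580 lb K₂O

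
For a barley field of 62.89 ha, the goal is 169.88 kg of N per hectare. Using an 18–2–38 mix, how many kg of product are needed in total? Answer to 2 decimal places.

Product per hectare = 169.88 / 18% = 943.778 kg.
Total product = 943.778 × 62.89 = 59354.184 kg.

59354.18 kg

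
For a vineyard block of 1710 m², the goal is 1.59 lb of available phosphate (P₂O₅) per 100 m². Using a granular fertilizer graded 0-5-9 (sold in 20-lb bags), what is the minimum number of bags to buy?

Product per 100 m² = 1.59 / 5% = 31.8 lb.
Total product = 31.8 × 1710 / 100 = 543.78 lb.
Bags = ⌈543.78 / 20⌉ = 28.

28 bags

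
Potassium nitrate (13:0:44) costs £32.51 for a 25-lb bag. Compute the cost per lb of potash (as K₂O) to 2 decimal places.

£2.96 per lb K₂O

K₂O in bag = 25 × 44% = 11 lb.
Cost per lb K₂O = £32.51 / 11 = £2.9555.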